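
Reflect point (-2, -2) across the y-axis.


Reflection across y-axis: (x, y) -> (-x, y)
(-2, -2) -> (2, -2)

(2, -2)


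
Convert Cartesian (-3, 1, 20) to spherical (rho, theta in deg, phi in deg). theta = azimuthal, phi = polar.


rho = sqrt((-3)^2 + 1^2 + 20^2) = 20.2485
theta = atan2(1, -3) = 161.5651 deg
phi = acos(20/20.2485) = 8.9849 deg

rho = 20.2485, theta = 161.5651 deg, phi = 8.9849 deg


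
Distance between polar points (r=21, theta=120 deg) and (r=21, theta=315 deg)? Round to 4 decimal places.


d = sqrt(r1^2 + r2^2 - 2*r1*r2*cos(t2-t1))
d = sqrt(21^2 + 21^2 - 2*21*21*cos(315-120)) = 41.6407

41.6407


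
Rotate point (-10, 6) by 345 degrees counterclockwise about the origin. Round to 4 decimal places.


x' = -10*cos(345) - 6*sin(345) = -8.1063
y' = -10*sin(345) + 6*cos(345) = 8.3837

(-8.1063, 8.3837)


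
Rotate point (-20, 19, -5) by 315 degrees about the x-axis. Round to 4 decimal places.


x' = -20
y' = 19*cos(315) - -5*sin(315) = 9.8995
z' = 19*sin(315) + -5*cos(315) = -16.9706

(-20, 9.8995, -16.9706)


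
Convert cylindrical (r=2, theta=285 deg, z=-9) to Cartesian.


x = 2 * cos(285) = 0.5176
y = 2 * sin(285) = -1.9319
z = -9

(0.5176, -1.9319, -9)


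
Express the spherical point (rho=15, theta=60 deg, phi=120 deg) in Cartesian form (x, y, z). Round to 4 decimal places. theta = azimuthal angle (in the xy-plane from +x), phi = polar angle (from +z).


x = 15 * sin(120) * cos(60) = 6.4952
y = 15 * sin(120) * sin(60) = 11.25
z = 15 * cos(120) = -7.5

(6.4952, 11.25, -7.5)


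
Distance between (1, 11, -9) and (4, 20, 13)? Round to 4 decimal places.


d = sqrt((4-1)^2 + (20-11)^2 + (13--9)^2) = 23.9583

23.9583


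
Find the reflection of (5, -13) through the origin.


Reflection through origin: (x, y) -> (-x, -y)
(5, -13) -> (-5, 13)

(-5, 13)


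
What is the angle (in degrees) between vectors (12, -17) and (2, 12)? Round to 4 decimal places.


dot = 12*2 + -17*12 = -180
|u| = 20.8087, |v| = 12.1655
cos(angle) = -0.711
angle = 135.3201 degrees

135.3201 degrees


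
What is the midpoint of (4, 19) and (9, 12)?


Midpoint = ((4+9)/2, (19+12)/2) = (6.5, 15.5)

(6.5, 15.5)


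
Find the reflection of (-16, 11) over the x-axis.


Reflection across x-axis: (x, y) -> (x, -y)
(-16, 11) -> (-16, -11)

(-16, -11)


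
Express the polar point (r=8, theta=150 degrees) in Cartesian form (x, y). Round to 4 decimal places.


x = 8 * cos(150) = -6.9282
y = 8 * sin(150) = 4

(-6.9282, 4)


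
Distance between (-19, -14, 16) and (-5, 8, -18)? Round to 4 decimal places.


d = sqrt((-5--19)^2 + (8--14)^2 + (-18-16)^2) = 42.8486

42.8486


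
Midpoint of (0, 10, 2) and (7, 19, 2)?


Midpoint = ((0+7)/2, (10+19)/2, (2+2)/2) = (3.5, 14.5, 2)

(3.5, 14.5, 2)


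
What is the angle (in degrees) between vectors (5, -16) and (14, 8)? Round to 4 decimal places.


dot = 5*14 + -16*8 = -58
|u| = 16.7631, |v| = 16.1245
cos(angle) = -0.2146
angle = 102.3909 degrees

102.3909 degrees


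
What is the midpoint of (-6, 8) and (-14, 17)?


Midpoint = ((-6+-14)/2, (8+17)/2) = (-10, 12.5)

(-10, 12.5)


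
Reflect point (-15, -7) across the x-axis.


Reflection across x-axis: (x, y) -> (x, -y)
(-15, -7) -> (-15, 7)

(-15, 7)


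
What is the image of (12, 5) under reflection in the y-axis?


Reflection across y-axis: (x, y) -> (-x, y)
(12, 5) -> (-12, 5)

(-12, 5)


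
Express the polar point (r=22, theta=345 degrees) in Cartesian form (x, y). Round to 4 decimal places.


x = 22 * cos(345) = 21.2504
y = 22 * sin(345) = -5.694

(21.2504, -5.694)


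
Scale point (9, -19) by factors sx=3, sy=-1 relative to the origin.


Scaling: (x*sx, y*sy) = (9*3, -19*-1) = (27, 19)

(27, 19)


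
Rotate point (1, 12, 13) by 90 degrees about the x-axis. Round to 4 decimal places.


x' = 1
y' = 12*cos(90) - 13*sin(90) = -13
z' = 12*sin(90) + 13*cos(90) = 12

(1, -13, 12)


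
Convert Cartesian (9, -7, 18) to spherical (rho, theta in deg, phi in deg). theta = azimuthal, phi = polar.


rho = sqrt(9^2 + (-7)^2 + 18^2) = 21.3073
theta = atan2(-7, 9) = 322.125 deg
phi = acos(18/21.3073) = 32.3514 deg

rho = 21.3073, theta = 322.125 deg, phi = 32.3514 deg


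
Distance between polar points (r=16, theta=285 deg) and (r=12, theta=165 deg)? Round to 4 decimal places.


d = sqrt(r1^2 + r2^2 - 2*r1*r2*cos(t2-t1))
d = sqrt(16^2 + 12^2 - 2*16*12*cos(165-285)) = 24.3311

24.3311


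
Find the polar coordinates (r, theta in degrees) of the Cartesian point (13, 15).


r = sqrt(13^2 + 15^2) = 19.8494
theta = atan2(15, 13) = 49.0856 degrees

r = 19.8494, theta = 49.0856 degrees


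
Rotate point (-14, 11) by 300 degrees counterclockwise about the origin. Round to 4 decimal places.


x' = -14*cos(300) - 11*sin(300) = 2.5263
y' = -14*sin(300) + 11*cos(300) = 17.6244

(2.5263, 17.6244)


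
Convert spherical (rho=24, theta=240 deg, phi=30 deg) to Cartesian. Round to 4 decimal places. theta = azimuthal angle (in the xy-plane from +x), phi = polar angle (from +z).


x = 24 * sin(30) * cos(240) = -6
y = 24 * sin(30) * sin(240) = -10.3923
z = 24 * cos(30) = 20.7846

(-6, -10.3923, 20.7846)


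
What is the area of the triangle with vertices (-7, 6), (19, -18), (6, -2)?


Area = |x1(y2-y3) + x2(y3-y1) + x3(y1-y2)| / 2
= |-7*(-18--2) + 19*(-2-6) + 6*(6--18)| / 2
= 52

52


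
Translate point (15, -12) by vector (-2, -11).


Translation: (x+dx, y+dy) = (15+-2, -12+-11) = (13, -23)

(13, -23)


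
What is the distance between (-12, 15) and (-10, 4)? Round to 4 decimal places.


d = sqrt((-10--12)^2 + (4-15)^2) = 11.1803

11.1803


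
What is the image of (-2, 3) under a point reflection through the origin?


Reflection through origin: (x, y) -> (-x, -y)
(-2, 3) -> (2, -3)

(2, -3)


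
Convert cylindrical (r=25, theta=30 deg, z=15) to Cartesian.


x = 25 * cos(30) = 21.6506
y = 25 * sin(30) = 12.5
z = 15

(21.6506, 12.5, 15)


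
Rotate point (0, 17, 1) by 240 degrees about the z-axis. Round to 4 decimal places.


x' = 0*cos(240) - 17*sin(240) = 14.7224
y' = 0*sin(240) + 17*cos(240) = -8.5
z' = 1

(14.7224, -8.5, 1)


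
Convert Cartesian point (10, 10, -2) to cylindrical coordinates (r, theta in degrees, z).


r = sqrt(10^2 + 10^2) = 14.1421
theta = atan2(10, 10) = 45 deg
z = -2

r = 14.1421, theta = 45 deg, z = -2


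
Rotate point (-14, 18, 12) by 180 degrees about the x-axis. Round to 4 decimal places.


x' = -14
y' = 18*cos(180) - 12*sin(180) = -18
z' = 18*sin(180) + 12*cos(180) = -12

(-14, -18, -12)


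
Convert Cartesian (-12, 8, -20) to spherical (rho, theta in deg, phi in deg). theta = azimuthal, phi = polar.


rho = sqrt((-12)^2 + 8^2 + (-20)^2) = 24.6577
theta = atan2(8, -12) = 146.3099 deg
phi = acos(-20/24.6577) = 144.2042 deg

rho = 24.6577, theta = 146.3099 deg, phi = 144.2042 deg


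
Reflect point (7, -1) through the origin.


Reflection through origin: (x, y) -> (-x, -y)
(7, -1) -> (-7, 1)

(-7, 1)


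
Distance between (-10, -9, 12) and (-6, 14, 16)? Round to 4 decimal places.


d = sqrt((-6--10)^2 + (14--9)^2 + (16-12)^2) = 23.6854

23.6854


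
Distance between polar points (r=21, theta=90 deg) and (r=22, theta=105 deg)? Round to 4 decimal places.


d = sqrt(r1^2 + r2^2 - 2*r1*r2*cos(t2-t1))
d = sqrt(21^2 + 22^2 - 2*21*22*cos(105-90)) = 5.6995

5.6995


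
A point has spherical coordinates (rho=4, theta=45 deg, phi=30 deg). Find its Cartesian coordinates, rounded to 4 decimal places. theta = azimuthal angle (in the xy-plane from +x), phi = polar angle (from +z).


x = 4 * sin(30) * cos(45) = 1.4142
y = 4 * sin(30) * sin(45) = 1.4142
z = 4 * cos(30) = 3.4641

(1.4142, 1.4142, 3.4641)


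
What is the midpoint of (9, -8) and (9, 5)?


Midpoint = ((9+9)/2, (-8+5)/2) = (9, -1.5)

(9, -1.5)


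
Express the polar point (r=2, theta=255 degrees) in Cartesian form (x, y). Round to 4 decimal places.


x = 2 * cos(255) = -0.5176
y = 2 * sin(255) = -1.9319

(-0.5176, -1.9319)


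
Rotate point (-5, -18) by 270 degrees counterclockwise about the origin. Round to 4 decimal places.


x' = -5*cos(270) - -18*sin(270) = -18
y' = -5*sin(270) + -18*cos(270) = 5

(-18, 5)


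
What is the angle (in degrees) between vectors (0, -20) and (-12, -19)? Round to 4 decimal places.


dot = 0*-12 + -20*-19 = 380
|u| = 20, |v| = 22.4722
cos(angle) = 0.8455
angle = 32.2756 degrees

32.2756 degrees


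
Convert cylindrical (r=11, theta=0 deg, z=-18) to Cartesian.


x = 11 * cos(0) = 11
y = 11 * sin(0) = 0
z = -18

(11, 0, -18)


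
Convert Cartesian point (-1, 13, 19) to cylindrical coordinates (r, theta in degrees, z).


r = sqrt((-1)^2 + 13^2) = 13.0384
theta = atan2(13, -1) = 94.3987 deg
z = 19

r = 13.0384, theta = 94.3987 deg, z = 19


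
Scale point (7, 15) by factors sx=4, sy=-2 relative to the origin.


Scaling: (x*sx, y*sy) = (7*4, 15*-2) = (28, -30)

(28, -30)


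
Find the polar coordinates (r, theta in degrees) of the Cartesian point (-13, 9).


r = sqrt((-13)^2 + 9^2) = 15.8114
theta = atan2(9, -13) = 145.3048 degrees

r = 15.8114, theta = 145.3048 degrees


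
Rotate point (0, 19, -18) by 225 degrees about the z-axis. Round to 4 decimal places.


x' = 0*cos(225) - 19*sin(225) = 13.435
y' = 0*sin(225) + 19*cos(225) = -13.435
z' = -18

(13.435, -13.435, -18)


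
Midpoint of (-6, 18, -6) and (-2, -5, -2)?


Midpoint = ((-6+-2)/2, (18+-5)/2, (-6+-2)/2) = (-4, 6.5, -4)

(-4, 6.5, -4)


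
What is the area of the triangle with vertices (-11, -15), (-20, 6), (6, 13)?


Area = |x1(y2-y3) + x2(y3-y1) + x3(y1-y2)| / 2
= |-11*(6-13) + -20*(13--15) + 6*(-15-6)| / 2
= 304.5

304.5


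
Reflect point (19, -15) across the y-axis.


Reflection across y-axis: (x, y) -> (-x, y)
(19, -15) -> (-19, -15)

(-19, -15)


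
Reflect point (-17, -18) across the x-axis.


Reflection across x-axis: (x, y) -> (x, -y)
(-17, -18) -> (-17, 18)

(-17, 18)


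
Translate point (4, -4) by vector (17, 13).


Translation: (x+dx, y+dy) = (4+17, -4+13) = (21, 9)

(21, 9)


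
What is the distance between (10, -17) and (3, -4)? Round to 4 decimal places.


d = sqrt((3-10)^2 + (-4--17)^2) = 14.7648

14.7648


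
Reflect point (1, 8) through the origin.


Reflection through origin: (x, y) -> (-x, -y)
(1, 8) -> (-1, -8)

(-1, -8)


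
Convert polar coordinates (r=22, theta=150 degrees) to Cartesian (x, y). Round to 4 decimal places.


x = 22 * cos(150) = -19.0526
y = 22 * sin(150) = 11

(-19.0526, 11)


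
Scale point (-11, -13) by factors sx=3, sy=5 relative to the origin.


Scaling: (x*sx, y*sy) = (-11*3, -13*5) = (-33, -65)

(-33, -65)


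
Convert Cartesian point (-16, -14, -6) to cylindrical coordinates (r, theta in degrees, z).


r = sqrt((-16)^2 + (-14)^2) = 21.2603
theta = atan2(-14, -16) = 221.1859 deg
z = -6

r = 21.2603, theta = 221.1859 deg, z = -6


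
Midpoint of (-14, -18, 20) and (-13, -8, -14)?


Midpoint = ((-14+-13)/2, (-18+-8)/2, (20+-14)/2) = (-13.5, -13, 3)

(-13.5, -13, 3)


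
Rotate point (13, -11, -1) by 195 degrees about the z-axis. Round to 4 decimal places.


x' = 13*cos(195) - -11*sin(195) = -15.404
y' = 13*sin(195) + -11*cos(195) = 7.2605
z' = -1

(-15.404, 7.2605, -1)


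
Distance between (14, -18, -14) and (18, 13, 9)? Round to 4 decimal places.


d = sqrt((18-14)^2 + (13--18)^2 + (9--14)^2) = 38.8072

38.8072


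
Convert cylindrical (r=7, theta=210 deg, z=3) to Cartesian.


x = 7 * cos(210) = -6.0622
y = 7 * sin(210) = -3.5
z = 3

(-6.0622, -3.5, 3)


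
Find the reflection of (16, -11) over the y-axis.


Reflection across y-axis: (x, y) -> (-x, y)
(16, -11) -> (-16, -11)

(-16, -11)


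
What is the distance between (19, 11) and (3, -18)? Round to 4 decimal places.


d = sqrt((3-19)^2 + (-18-11)^2) = 33.121

33.121


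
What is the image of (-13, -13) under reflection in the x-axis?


Reflection across x-axis: (x, y) -> (x, -y)
(-13, -13) -> (-13, 13)

(-13, 13)


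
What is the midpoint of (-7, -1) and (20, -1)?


Midpoint = ((-7+20)/2, (-1+-1)/2) = (6.5, -1)

(6.5, -1)


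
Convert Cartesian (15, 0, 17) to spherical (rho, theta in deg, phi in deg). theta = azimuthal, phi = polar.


rho = sqrt(15^2 + 0^2 + 17^2) = 22.6716
theta = atan2(0, 15) = 0 deg
phi = acos(17/22.6716) = 41.4237 deg

rho = 22.6716, theta = 0 deg, phi = 41.4237 deg


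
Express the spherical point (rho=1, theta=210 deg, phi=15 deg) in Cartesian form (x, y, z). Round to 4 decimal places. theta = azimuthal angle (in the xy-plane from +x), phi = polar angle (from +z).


x = 1 * sin(15) * cos(210) = -0.2241
y = 1 * sin(15) * sin(210) = -0.1294
z = 1 * cos(15) = 0.9659

(-0.2241, -0.1294, 0.9659)


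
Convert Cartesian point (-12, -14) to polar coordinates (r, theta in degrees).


r = sqrt((-12)^2 + (-14)^2) = 18.4391
theta = atan2(-14, -12) = 229.3987 degrees

r = 18.4391, theta = 229.3987 degrees


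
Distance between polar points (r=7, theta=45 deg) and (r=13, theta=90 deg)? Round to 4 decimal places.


d = sqrt(r1^2 + r2^2 - 2*r1*r2*cos(t2-t1))
d = sqrt(7^2 + 13^2 - 2*7*13*cos(90-45)) = 9.4502

9.4502


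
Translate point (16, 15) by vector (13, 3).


Translation: (x+dx, y+dy) = (16+13, 15+3) = (29, 18)

(29, 18)


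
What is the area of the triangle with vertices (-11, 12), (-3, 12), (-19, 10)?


Area = |x1(y2-y3) + x2(y3-y1) + x3(y1-y2)| / 2
= |-11*(12-10) + -3*(10-12) + -19*(12-12)| / 2
= 8

8


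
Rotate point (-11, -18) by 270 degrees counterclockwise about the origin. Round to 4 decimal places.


x' = -11*cos(270) - -18*sin(270) = -18
y' = -11*sin(270) + -18*cos(270) = 11

(-18, 11)


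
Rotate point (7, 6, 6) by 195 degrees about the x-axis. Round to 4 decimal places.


x' = 7
y' = 6*cos(195) - 6*sin(195) = -4.2426
z' = 6*sin(195) + 6*cos(195) = -7.3485

(7, -4.2426, -7.3485)


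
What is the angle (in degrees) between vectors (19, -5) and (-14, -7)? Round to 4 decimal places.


dot = 19*-14 + -5*-7 = -231
|u| = 19.6469, |v| = 15.6525
cos(angle) = -0.7512
angle = 138.6914 degrees

138.6914 degrees


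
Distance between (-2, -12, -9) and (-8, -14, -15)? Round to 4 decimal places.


d = sqrt((-8--2)^2 + (-14--12)^2 + (-15--9)^2) = 8.7178

8.7178


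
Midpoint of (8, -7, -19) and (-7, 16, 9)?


Midpoint = ((8+-7)/2, (-7+16)/2, (-19+9)/2) = (0.5, 4.5, -5)

(0.5, 4.5, -5)


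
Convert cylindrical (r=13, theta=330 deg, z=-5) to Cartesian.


x = 13 * cos(330) = 11.2583
y = 13 * sin(330) = -6.5
z = -5

(11.2583, -6.5, -5)


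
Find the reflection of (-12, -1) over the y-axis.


Reflection across y-axis: (x, y) -> (-x, y)
(-12, -1) -> (12, -1)

(12, -1)


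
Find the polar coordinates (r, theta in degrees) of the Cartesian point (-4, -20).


r = sqrt((-4)^2 + (-20)^2) = 20.3961
theta = atan2(-20, -4) = 258.6901 degrees

r = 20.3961, theta = 258.6901 degrees


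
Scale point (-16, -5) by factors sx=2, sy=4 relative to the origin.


Scaling: (x*sx, y*sy) = (-16*2, -5*4) = (-32, -20)

(-32, -20)


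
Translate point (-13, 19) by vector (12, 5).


Translation: (x+dx, y+dy) = (-13+12, 19+5) = (-1, 24)

(-1, 24)


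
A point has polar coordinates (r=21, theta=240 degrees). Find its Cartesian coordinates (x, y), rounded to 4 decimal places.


x = 21 * cos(240) = -10.5
y = 21 * sin(240) = -18.1865

(-10.5, -18.1865)


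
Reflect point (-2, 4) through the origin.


Reflection through origin: (x, y) -> (-x, -y)
(-2, 4) -> (2, -4)

(2, -4)


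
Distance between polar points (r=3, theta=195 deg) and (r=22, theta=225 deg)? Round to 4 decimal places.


d = sqrt(r1^2 + r2^2 - 2*r1*r2*cos(t2-t1))
d = sqrt(3^2 + 22^2 - 2*3*22*cos(225-195)) = 19.4598

19.4598


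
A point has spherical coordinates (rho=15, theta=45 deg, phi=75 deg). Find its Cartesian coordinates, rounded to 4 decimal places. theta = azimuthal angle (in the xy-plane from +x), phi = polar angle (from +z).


x = 15 * sin(75) * cos(45) = 10.2452
y = 15 * sin(75) * sin(45) = 10.2452
z = 15 * cos(75) = 3.8823

(10.2452, 10.2452, 3.8823)


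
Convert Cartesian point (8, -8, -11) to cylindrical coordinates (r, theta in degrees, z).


r = sqrt(8^2 + (-8)^2) = 11.3137
theta = atan2(-8, 8) = 315 deg
z = -11

r = 11.3137, theta = 315 deg, z = -11


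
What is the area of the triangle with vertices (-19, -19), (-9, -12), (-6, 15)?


Area = |x1(y2-y3) + x2(y3-y1) + x3(y1-y2)| / 2
= |-19*(-12-15) + -9*(15--19) + -6*(-19--12)| / 2
= 124.5

124.5


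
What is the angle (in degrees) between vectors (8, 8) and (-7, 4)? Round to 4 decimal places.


dot = 8*-7 + 8*4 = -24
|u| = 11.3137, |v| = 8.0623
cos(angle) = -0.2631
angle = 105.2551 degrees

105.2551 degrees


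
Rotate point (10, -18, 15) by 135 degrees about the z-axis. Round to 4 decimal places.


x' = 10*cos(135) - -18*sin(135) = 5.6569
y' = 10*sin(135) + -18*cos(135) = 19.799
z' = 15

(5.6569, 19.799, 15)


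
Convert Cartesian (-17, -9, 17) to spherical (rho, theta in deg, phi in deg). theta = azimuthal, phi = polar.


rho = sqrt((-17)^2 + (-9)^2 + 17^2) = 25.671
theta = atan2(-9, -17) = 207.8973 deg
phi = acos(17/25.671) = 48.5301 deg

rho = 25.671, theta = 207.8973 deg, phi = 48.5301 deg


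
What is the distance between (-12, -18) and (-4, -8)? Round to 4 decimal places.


d = sqrt((-4--12)^2 + (-8--18)^2) = 12.8062

12.8062


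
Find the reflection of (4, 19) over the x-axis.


Reflection across x-axis: (x, y) -> (x, -y)
(4, 19) -> (4, -19)

(4, -19)


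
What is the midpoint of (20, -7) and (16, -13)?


Midpoint = ((20+16)/2, (-7+-13)/2) = (18, -10)

(18, -10)


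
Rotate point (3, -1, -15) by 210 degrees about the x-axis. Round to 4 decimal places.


x' = 3
y' = -1*cos(210) - -15*sin(210) = -6.634
z' = -1*sin(210) + -15*cos(210) = 13.4904

(3, -6.634, 13.4904)


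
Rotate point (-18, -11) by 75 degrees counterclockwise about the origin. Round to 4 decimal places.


x' = -18*cos(75) - -11*sin(75) = 5.9664
y' = -18*sin(75) + -11*cos(75) = -20.2337

(5.9664, -20.2337)


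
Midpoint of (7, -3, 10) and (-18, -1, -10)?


Midpoint = ((7+-18)/2, (-3+-1)/2, (10+-10)/2) = (-5.5, -2, 0)

(-5.5, -2, 0)


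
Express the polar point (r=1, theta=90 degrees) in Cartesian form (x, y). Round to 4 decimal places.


x = 1 * cos(90) = 0
y = 1 * sin(90) = 1

(0, 1)


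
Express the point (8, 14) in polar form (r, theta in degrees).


r = sqrt(8^2 + 14^2) = 16.1245
theta = atan2(14, 8) = 60.2551 degrees

r = 16.1245, theta = 60.2551 degrees


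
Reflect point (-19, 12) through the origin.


Reflection through origin: (x, y) -> (-x, -y)
(-19, 12) -> (19, -12)

(19, -12)


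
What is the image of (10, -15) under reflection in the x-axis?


Reflection across x-axis: (x, y) -> (x, -y)
(10, -15) -> (10, 15)

(10, 15)


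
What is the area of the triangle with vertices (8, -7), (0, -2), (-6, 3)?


Area = |x1(y2-y3) + x2(y3-y1) + x3(y1-y2)| / 2
= |8*(-2-3) + 0*(3--7) + -6*(-7--2)| / 2
= 5

5


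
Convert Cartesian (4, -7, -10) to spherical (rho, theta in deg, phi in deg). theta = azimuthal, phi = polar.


rho = sqrt(4^2 + (-7)^2 + (-10)^2) = 12.8452
theta = atan2(-7, 4) = 299.7449 deg
phi = acos(-10/12.8452) = 141.1233 deg

rho = 12.8452, theta = 299.7449 deg, phi = 141.1233 deg


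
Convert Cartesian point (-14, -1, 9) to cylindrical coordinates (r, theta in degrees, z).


r = sqrt((-14)^2 + (-1)^2) = 14.0357
theta = atan2(-1, -14) = 184.0856 deg
z = 9

r = 14.0357, theta = 184.0856 deg, z = 9


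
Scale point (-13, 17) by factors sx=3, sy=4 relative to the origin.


Scaling: (x*sx, y*sy) = (-13*3, 17*4) = (-39, 68)

(-39, 68)


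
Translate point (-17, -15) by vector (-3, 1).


Translation: (x+dx, y+dy) = (-17+-3, -15+1) = (-20, -14)

(-20, -14)


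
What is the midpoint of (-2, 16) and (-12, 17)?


Midpoint = ((-2+-12)/2, (16+17)/2) = (-7, 16.5)

(-7, 16.5)


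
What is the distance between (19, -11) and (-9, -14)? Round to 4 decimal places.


d = sqrt((-9-19)^2 + (-14--11)^2) = 28.1603

28.1603


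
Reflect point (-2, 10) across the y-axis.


Reflection across y-axis: (x, y) -> (-x, y)
(-2, 10) -> (2, 10)

(2, 10)


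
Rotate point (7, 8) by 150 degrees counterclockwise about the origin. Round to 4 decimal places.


x' = 7*cos(150) - 8*sin(150) = -10.0622
y' = 7*sin(150) + 8*cos(150) = -3.4282

(-10.0622, -3.4282)


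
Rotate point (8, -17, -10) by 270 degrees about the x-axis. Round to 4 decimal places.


x' = 8
y' = -17*cos(270) - -10*sin(270) = -10
z' = -17*sin(270) + -10*cos(270) = 17

(8, -10, 17)


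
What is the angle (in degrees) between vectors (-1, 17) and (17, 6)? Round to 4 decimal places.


dot = -1*17 + 17*6 = 85
|u| = 17.0294, |v| = 18.0278
cos(angle) = 0.2769
angle = 73.9264 degrees

73.9264 degrees


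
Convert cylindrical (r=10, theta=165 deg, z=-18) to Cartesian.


x = 10 * cos(165) = -9.6593
y = 10 * sin(165) = 2.5882
z = -18

(-9.6593, 2.5882, -18)


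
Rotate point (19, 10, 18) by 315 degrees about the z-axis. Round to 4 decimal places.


x' = 19*cos(315) - 10*sin(315) = 20.5061
y' = 19*sin(315) + 10*cos(315) = -6.364
z' = 18

(20.5061, -6.364, 18)


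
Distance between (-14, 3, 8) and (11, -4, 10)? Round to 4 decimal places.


d = sqrt((11--14)^2 + (-4-3)^2 + (10-8)^2) = 26.0384

26.0384


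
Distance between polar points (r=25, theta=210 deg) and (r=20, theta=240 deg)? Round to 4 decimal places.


d = sqrt(r1^2 + r2^2 - 2*r1*r2*cos(t2-t1))
d = sqrt(25^2 + 20^2 - 2*25*20*cos(240-210)) = 12.6085

12.6085


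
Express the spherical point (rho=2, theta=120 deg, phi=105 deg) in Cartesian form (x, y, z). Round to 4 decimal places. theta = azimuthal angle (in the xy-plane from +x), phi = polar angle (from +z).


x = 2 * sin(105) * cos(120) = -0.9659
y = 2 * sin(105) * sin(120) = 1.673
z = 2 * cos(105) = -0.5176

(-0.9659, 1.673, -0.5176)


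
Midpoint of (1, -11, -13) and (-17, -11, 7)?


Midpoint = ((1+-17)/2, (-11+-11)/2, (-13+7)/2) = (-8, -11, -3)

(-8, -11, -3)


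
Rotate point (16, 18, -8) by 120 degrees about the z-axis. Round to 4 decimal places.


x' = 16*cos(120) - 18*sin(120) = -23.5885
y' = 16*sin(120) + 18*cos(120) = 4.8564
z' = -8

(-23.5885, 4.8564, -8)


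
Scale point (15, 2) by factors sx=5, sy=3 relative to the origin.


Scaling: (x*sx, y*sy) = (15*5, 2*3) = (75, 6)

(75, 6)


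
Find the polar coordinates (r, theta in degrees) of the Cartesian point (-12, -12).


r = sqrt((-12)^2 + (-12)^2) = 16.9706
theta = atan2(-12, -12) = 225 degrees

r = 16.9706, theta = 225 degrees


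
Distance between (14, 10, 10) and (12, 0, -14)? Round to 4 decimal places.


d = sqrt((12-14)^2 + (0-10)^2 + (-14-10)^2) = 26.0768

26.0768


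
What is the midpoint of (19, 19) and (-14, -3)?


Midpoint = ((19+-14)/2, (19+-3)/2) = (2.5, 8)

(2.5, 8)


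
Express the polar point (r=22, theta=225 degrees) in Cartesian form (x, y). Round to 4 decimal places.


x = 22 * cos(225) = -15.5563
y = 22 * sin(225) = -15.5563

(-15.5563, -15.5563)


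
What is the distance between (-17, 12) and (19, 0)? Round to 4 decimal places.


d = sqrt((19--17)^2 + (0-12)^2) = 37.9473

37.9473


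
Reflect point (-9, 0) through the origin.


Reflection through origin: (x, y) -> (-x, -y)
(-9, 0) -> (9, 0)

(9, 0)


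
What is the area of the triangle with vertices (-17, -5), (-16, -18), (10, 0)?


Area = |x1(y2-y3) + x2(y3-y1) + x3(y1-y2)| / 2
= |-17*(-18-0) + -16*(0--5) + 10*(-5--18)| / 2
= 178

178


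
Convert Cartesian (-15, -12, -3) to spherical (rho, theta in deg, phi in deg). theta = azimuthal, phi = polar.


rho = sqrt((-15)^2 + (-12)^2 + (-3)^2) = 19.4422
theta = atan2(-12, -15) = 218.6598 deg
phi = acos(-3/19.4422) = 98.8764 deg

rho = 19.4422, theta = 218.6598 deg, phi = 98.8764 deg


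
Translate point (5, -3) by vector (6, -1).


Translation: (x+dx, y+dy) = (5+6, -3+-1) = (11, -4)

(11, -4)


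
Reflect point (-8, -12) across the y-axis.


Reflection across y-axis: (x, y) -> (-x, y)
(-8, -12) -> (8, -12)

(8, -12)


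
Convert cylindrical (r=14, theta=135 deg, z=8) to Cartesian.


x = 14 * cos(135) = -9.8995
y = 14 * sin(135) = 9.8995
z = 8

(-9.8995, 9.8995, 8)


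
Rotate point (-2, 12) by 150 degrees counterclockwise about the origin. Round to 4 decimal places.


x' = -2*cos(150) - 12*sin(150) = -4.2679
y' = -2*sin(150) + 12*cos(150) = -11.3923

(-4.2679, -11.3923)


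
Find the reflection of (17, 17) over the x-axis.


Reflection across x-axis: (x, y) -> (x, -y)
(17, 17) -> (17, -17)

(17, -17)


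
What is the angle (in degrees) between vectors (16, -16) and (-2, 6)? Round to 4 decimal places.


dot = 16*-2 + -16*6 = -128
|u| = 22.6274, |v| = 6.3246
cos(angle) = -0.8944
angle = 153.4349 degrees

153.4349 degrees


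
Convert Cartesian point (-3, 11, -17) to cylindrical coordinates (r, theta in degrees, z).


r = sqrt((-3)^2 + 11^2) = 11.4018
theta = atan2(11, -3) = 105.2551 deg
z = -17

r = 11.4018, theta = 105.2551 deg, z = -17


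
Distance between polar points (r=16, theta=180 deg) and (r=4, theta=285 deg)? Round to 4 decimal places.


d = sqrt(r1^2 + r2^2 - 2*r1*r2*cos(t2-t1))
d = sqrt(16^2 + 4^2 - 2*16*4*cos(285-180)) = 17.4679

17.4679


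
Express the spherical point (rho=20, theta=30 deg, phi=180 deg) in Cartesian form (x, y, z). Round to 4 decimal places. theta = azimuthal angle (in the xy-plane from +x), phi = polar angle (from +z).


x = 20 * sin(180) * cos(30) = 0
y = 20 * sin(180) * sin(30) = 0
z = 20 * cos(180) = -20

(0, 0, -20)


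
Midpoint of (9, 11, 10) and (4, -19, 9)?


Midpoint = ((9+4)/2, (11+-19)/2, (10+9)/2) = (6.5, -4, 9.5)

(6.5, -4, 9.5)


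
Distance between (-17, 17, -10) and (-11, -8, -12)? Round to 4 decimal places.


d = sqrt((-11--17)^2 + (-8-17)^2 + (-12--10)^2) = 25.7876

25.7876


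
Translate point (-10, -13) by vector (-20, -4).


Translation: (x+dx, y+dy) = (-10+-20, -13+-4) = (-30, -17)

(-30, -17)


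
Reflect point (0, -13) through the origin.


Reflection through origin: (x, y) -> (-x, -y)
(0, -13) -> (0, 13)

(0, 13)


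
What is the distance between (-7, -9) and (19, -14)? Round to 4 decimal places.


d = sqrt((19--7)^2 + (-14--9)^2) = 26.4764

26.4764


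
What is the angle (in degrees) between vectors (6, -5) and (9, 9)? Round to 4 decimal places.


dot = 6*9 + -5*9 = 9
|u| = 7.8102, |v| = 12.7279
cos(angle) = 0.0905
angle = 84.8056 degrees

84.8056 degrees


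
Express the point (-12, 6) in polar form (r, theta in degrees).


r = sqrt((-12)^2 + 6^2) = 13.4164
theta = atan2(6, -12) = 153.4349 degrees

r = 13.4164, theta = 153.4349 degrees


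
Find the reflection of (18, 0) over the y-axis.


Reflection across y-axis: (x, y) -> (-x, y)
(18, 0) -> (-18, 0)

(-18, 0)


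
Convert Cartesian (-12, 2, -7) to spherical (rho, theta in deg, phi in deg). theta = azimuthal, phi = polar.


rho = sqrt((-12)^2 + 2^2 + (-7)^2) = 14.0357
theta = atan2(2, -12) = 170.5377 deg
phi = acos(-7/14.0357) = 119.916 deg

rho = 14.0357, theta = 170.5377 deg, phi = 119.916 deg


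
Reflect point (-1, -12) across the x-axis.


Reflection across x-axis: (x, y) -> (x, -y)
(-1, -12) -> (-1, 12)

(-1, 12)


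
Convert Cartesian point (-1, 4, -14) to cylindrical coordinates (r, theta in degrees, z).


r = sqrt((-1)^2 + 4^2) = 4.1231
theta = atan2(4, -1) = 104.0362 deg
z = -14

r = 4.1231, theta = 104.0362 deg, z = -14


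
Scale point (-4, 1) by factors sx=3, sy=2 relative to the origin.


Scaling: (x*sx, y*sy) = (-4*3, 1*2) = (-12, 2)

(-12, 2)


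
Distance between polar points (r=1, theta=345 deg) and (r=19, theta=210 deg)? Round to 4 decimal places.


d = sqrt(r1^2 + r2^2 - 2*r1*r2*cos(t2-t1))
d = sqrt(1^2 + 19^2 - 2*1*19*cos(210-345)) = 19.7198

19.7198


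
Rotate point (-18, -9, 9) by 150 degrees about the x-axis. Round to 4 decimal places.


x' = -18
y' = -9*cos(150) - 9*sin(150) = 3.2942
z' = -9*sin(150) + 9*cos(150) = -12.2942

(-18, 3.2942, -12.2942)


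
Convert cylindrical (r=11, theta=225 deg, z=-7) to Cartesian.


x = 11 * cos(225) = -7.7782
y = 11 * sin(225) = -7.7782
z = -7

(-7.7782, -7.7782, -7)


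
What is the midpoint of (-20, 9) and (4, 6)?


Midpoint = ((-20+4)/2, (9+6)/2) = (-8, 7.5)

(-8, 7.5)


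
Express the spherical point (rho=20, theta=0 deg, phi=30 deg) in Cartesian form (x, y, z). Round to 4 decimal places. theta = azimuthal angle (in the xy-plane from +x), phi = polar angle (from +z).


x = 20 * sin(30) * cos(0) = 10
y = 20 * sin(30) * sin(0) = 0
z = 20 * cos(30) = 17.3205

(10, 0, 17.3205)


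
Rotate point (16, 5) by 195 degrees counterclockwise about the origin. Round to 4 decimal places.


x' = 16*cos(195) - 5*sin(195) = -14.1607
y' = 16*sin(195) + 5*cos(195) = -8.9707

(-14.1607, -8.9707)


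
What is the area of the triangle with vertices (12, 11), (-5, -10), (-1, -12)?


Area = |x1(y2-y3) + x2(y3-y1) + x3(y1-y2)| / 2
= |12*(-10--12) + -5*(-12-11) + -1*(11--10)| / 2
= 59

59


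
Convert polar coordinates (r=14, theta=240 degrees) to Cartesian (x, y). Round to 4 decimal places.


x = 14 * cos(240) = -7
y = 14 * sin(240) = -12.1244

(-7, -12.1244)


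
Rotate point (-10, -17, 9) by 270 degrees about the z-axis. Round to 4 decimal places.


x' = -10*cos(270) - -17*sin(270) = -17
y' = -10*sin(270) + -17*cos(270) = 10
z' = 9

(-17, 10, 9)


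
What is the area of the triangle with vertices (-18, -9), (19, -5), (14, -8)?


Area = |x1(y2-y3) + x2(y3-y1) + x3(y1-y2)| / 2
= |-18*(-5--8) + 19*(-8--9) + 14*(-9--5)| / 2
= 45.5

45.5


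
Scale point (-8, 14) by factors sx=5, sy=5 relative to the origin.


Scaling: (x*sx, y*sy) = (-8*5, 14*5) = (-40, 70)

(-40, 70)


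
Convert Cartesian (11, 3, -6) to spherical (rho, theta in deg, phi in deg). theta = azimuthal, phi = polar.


rho = sqrt(11^2 + 3^2 + (-6)^2) = 12.8841
theta = atan2(3, 11) = 15.2551 deg
phi = acos(-6/12.8841) = 117.7549 deg

rho = 12.8841, theta = 15.2551 deg, phi = 117.7549 deg


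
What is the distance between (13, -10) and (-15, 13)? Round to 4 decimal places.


d = sqrt((-15-13)^2 + (13--10)^2) = 36.2353

36.2353


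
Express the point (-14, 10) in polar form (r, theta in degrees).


r = sqrt((-14)^2 + 10^2) = 17.2047
theta = atan2(10, -14) = 144.4623 degrees

r = 17.2047, theta = 144.4623 degrees


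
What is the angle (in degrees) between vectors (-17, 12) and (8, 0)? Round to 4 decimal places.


dot = -17*8 + 12*0 = -136
|u| = 20.8087, |v| = 8
cos(angle) = -0.817
angle = 144.7824 degrees

144.7824 degrees


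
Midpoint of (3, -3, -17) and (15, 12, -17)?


Midpoint = ((3+15)/2, (-3+12)/2, (-17+-17)/2) = (9, 4.5, -17)

(9, 4.5, -17)


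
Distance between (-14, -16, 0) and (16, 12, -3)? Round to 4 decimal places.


d = sqrt((16--14)^2 + (12--16)^2 + (-3-0)^2) = 41.1461

41.1461


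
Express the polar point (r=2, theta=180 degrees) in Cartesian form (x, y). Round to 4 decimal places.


x = 2 * cos(180) = -2
y = 2 * sin(180) = 0

(-2, 0)


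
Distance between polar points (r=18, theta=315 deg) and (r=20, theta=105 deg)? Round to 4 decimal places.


d = sqrt(r1^2 + r2^2 - 2*r1*r2*cos(t2-t1))
d = sqrt(18^2 + 20^2 - 2*18*20*cos(105-315)) = 36.7088

36.7088


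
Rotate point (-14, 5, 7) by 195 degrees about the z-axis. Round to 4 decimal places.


x' = -14*cos(195) - 5*sin(195) = 14.8171
y' = -14*sin(195) + 5*cos(195) = -1.2062
z' = 7

(14.8171, -1.2062, 7)


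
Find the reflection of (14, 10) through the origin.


Reflection through origin: (x, y) -> (-x, -y)
(14, 10) -> (-14, -10)

(-14, -10)


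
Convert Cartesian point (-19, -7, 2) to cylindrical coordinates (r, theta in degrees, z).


r = sqrt((-19)^2 + (-7)^2) = 20.2485
theta = atan2(-7, -19) = 200.2249 deg
z = 2

r = 20.2485, theta = 200.2249 deg, z = 2


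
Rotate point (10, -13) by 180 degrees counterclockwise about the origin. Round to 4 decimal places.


x' = 10*cos(180) - -13*sin(180) = -10
y' = 10*sin(180) + -13*cos(180) = 13

(-10, 13)


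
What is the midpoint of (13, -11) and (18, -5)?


Midpoint = ((13+18)/2, (-11+-5)/2) = (15.5, -8)

(15.5, -8)


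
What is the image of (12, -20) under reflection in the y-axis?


Reflection across y-axis: (x, y) -> (-x, y)
(12, -20) -> (-12, -20)

(-12, -20)


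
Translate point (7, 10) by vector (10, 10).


Translation: (x+dx, y+dy) = (7+10, 10+10) = (17, 20)

(17, 20)


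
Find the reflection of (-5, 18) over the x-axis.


Reflection across x-axis: (x, y) -> (x, -y)
(-5, 18) -> (-5, -18)

(-5, -18)


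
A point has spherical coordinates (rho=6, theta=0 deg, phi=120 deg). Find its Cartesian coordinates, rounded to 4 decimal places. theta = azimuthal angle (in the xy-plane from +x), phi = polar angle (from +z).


x = 6 * sin(120) * cos(0) = 5.1962
y = 6 * sin(120) * sin(0) = 0
z = 6 * cos(120) = -3

(5.1962, 0, -3)


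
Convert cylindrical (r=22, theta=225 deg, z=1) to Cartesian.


x = 22 * cos(225) = -15.5563
y = 22 * sin(225) = -15.5563
z = 1

(-15.5563, -15.5563, 1)


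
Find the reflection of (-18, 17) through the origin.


Reflection through origin: (x, y) -> (-x, -y)
(-18, 17) -> (18, -17)

(18, -17)


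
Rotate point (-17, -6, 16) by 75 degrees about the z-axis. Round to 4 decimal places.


x' = -17*cos(75) - -6*sin(75) = 1.3956
y' = -17*sin(75) + -6*cos(75) = -17.9737
z' = 16

(1.3956, -17.9737, 16)


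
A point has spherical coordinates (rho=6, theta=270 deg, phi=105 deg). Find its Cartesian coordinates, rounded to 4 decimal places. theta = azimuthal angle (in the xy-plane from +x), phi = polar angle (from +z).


x = 6 * sin(105) * cos(270) = 0
y = 6 * sin(105) * sin(270) = -5.7956
z = 6 * cos(105) = -1.5529

(0, -5.7956, -1.5529)


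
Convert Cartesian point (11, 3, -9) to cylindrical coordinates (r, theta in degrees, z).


r = sqrt(11^2 + 3^2) = 11.4018
theta = atan2(3, 11) = 15.2551 deg
z = -9

r = 11.4018, theta = 15.2551 deg, z = -9


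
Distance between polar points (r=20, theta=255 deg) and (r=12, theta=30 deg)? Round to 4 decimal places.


d = sqrt(r1^2 + r2^2 - 2*r1*r2*cos(t2-t1))
d = sqrt(20^2 + 12^2 - 2*20*12*cos(30-255)) = 29.7222

29.7222


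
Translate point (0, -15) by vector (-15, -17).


Translation: (x+dx, y+dy) = (0+-15, -15+-17) = (-15, -32)

(-15, -32)


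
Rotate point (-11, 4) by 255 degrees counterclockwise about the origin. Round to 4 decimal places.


x' = -11*cos(255) - 4*sin(255) = 6.7107
y' = -11*sin(255) + 4*cos(255) = 9.5899

(6.7107, 9.5899)


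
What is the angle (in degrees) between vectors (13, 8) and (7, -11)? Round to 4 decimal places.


dot = 13*7 + 8*-11 = 3
|u| = 15.2643, |v| = 13.0384
cos(angle) = 0.0151
angle = 89.1363 degrees

89.1363 degrees


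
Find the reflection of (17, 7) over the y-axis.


Reflection across y-axis: (x, y) -> (-x, y)
(17, 7) -> (-17, 7)

(-17, 7)


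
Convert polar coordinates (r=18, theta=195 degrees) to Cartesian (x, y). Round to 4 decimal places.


x = 18 * cos(195) = -17.3867
y = 18 * sin(195) = -4.6587

(-17.3867, -4.6587)


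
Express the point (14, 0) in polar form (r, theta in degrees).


r = sqrt(14^2 + 0^2) = 14
theta = atan2(0, 14) = 0 degrees

r = 14, theta = 0 degrees


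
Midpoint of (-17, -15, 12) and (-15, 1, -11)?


Midpoint = ((-17+-15)/2, (-15+1)/2, (12+-11)/2) = (-16, -7, 0.5)

(-16, -7, 0.5)


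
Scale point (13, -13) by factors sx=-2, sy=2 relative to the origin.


Scaling: (x*sx, y*sy) = (13*-2, -13*2) = (-26, -26)

(-26, -26)


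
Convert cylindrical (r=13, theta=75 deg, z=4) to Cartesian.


x = 13 * cos(75) = 3.3646
y = 13 * sin(75) = 12.557
z = 4

(3.3646, 12.557, 4)


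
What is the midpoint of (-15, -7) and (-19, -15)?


Midpoint = ((-15+-19)/2, (-7+-15)/2) = (-17, -11)

(-17, -11)


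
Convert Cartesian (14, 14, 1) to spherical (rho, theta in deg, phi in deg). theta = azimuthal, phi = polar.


rho = sqrt(14^2 + 14^2 + 1^2) = 19.8242
theta = atan2(14, 14) = 45 deg
phi = acos(1/19.8242) = 87.1086 deg

rho = 19.8242, theta = 45 deg, phi = 87.1086 deg


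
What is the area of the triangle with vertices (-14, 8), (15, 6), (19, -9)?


Area = |x1(y2-y3) + x2(y3-y1) + x3(y1-y2)| / 2
= |-14*(6--9) + 15*(-9-8) + 19*(8-6)| / 2
= 213.5

213.5


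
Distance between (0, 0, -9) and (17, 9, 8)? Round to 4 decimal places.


d = sqrt((17-0)^2 + (9-0)^2 + (8--9)^2) = 25.671

25.671


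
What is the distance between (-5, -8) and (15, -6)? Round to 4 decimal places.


d = sqrt((15--5)^2 + (-6--8)^2) = 20.0998

20.0998


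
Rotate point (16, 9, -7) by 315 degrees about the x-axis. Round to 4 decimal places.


x' = 16
y' = 9*cos(315) - -7*sin(315) = 1.4142
z' = 9*sin(315) + -7*cos(315) = -11.3137

(16, 1.4142, -11.3137)


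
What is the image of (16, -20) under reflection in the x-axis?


Reflection across x-axis: (x, y) -> (x, -y)
(16, -20) -> (16, 20)

(16, 20)


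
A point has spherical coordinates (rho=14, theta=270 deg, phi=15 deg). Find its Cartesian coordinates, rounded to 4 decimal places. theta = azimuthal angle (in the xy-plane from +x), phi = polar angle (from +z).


x = 14 * sin(15) * cos(270) = 0
y = 14 * sin(15) * sin(270) = -3.6235
z = 14 * cos(15) = 13.523

(0, -3.6235, 13.523)


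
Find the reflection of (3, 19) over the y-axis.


Reflection across y-axis: (x, y) -> (-x, y)
(3, 19) -> (-3, 19)

(-3, 19)


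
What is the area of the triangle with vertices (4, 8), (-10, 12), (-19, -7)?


Area = |x1(y2-y3) + x2(y3-y1) + x3(y1-y2)| / 2
= |4*(12--7) + -10*(-7-8) + -19*(8-12)| / 2
= 151

151


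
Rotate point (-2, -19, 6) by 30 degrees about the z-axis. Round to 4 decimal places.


x' = -2*cos(30) - -19*sin(30) = 7.7679
y' = -2*sin(30) + -19*cos(30) = -17.4545
z' = 6

(7.7679, -17.4545, 6)


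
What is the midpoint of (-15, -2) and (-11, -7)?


Midpoint = ((-15+-11)/2, (-2+-7)/2) = (-13, -4.5)

(-13, -4.5)


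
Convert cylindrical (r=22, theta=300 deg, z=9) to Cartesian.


x = 22 * cos(300) = 11
y = 22 * sin(300) = -19.0526
z = 9

(11, -19.0526, 9)


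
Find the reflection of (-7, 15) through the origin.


Reflection through origin: (x, y) -> (-x, -y)
(-7, 15) -> (7, -15)

(7, -15)


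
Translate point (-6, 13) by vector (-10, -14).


Translation: (x+dx, y+dy) = (-6+-10, 13+-14) = (-16, -1)

(-16, -1)


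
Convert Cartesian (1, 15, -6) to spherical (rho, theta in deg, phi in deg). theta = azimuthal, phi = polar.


rho = sqrt(1^2 + 15^2 + (-6)^2) = 16.1864
theta = atan2(15, 1) = 86.1859 deg
phi = acos(-6/16.1864) = 111.7576 deg

rho = 16.1864, theta = 86.1859 deg, phi = 111.7576 deg


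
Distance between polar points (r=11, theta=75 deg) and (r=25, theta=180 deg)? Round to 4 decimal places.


d = sqrt(r1^2 + r2^2 - 2*r1*r2*cos(t2-t1))
d = sqrt(11^2 + 25^2 - 2*11*25*cos(180-75)) = 29.8052

29.8052


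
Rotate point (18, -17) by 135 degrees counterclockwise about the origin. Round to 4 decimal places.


x' = 18*cos(135) - -17*sin(135) = -0.7071
y' = 18*sin(135) + -17*cos(135) = 24.7487

(-0.7071, 24.7487)


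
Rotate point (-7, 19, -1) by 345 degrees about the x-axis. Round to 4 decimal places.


x' = -7
y' = 19*cos(345) - -1*sin(345) = 18.0938
z' = 19*sin(345) + -1*cos(345) = -5.8835

(-7, 18.0938, -5.8835)


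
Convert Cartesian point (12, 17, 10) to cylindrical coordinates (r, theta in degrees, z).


r = sqrt(12^2 + 17^2) = 20.8087
theta = atan2(17, 12) = 54.7824 deg
z = 10

r = 20.8087, theta = 54.7824 deg, z = 10
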